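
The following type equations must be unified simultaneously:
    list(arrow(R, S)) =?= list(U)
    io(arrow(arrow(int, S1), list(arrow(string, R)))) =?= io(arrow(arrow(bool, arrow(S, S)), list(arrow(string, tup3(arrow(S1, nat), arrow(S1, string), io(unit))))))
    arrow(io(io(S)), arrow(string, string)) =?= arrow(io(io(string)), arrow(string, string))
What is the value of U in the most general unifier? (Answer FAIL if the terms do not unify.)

Decompose list/1: arrow(R, S) =?= U.
Bind U := arrow(R, S); no other remaining equation mentions U.
Decompose io/1: arrow(arrow(int, S1), list(arrow(string, R))) =?= arrow(arrow(bool, arrow(S, S)), list(arrow(string, tup3(arrow(S1, nat), arrow(S1, string), io(unit))))).
Decompose arrow/2: arrow(int, S1) =?= arrow(bool, arrow(S, S)),  list(arrow(string, R)) =?= list(arrow(string, tup3(arrow(S1, nat), arrow(S1, string), io(unit)))).
Decompose arrow/2: int =?= bool,  S1 =?= arrow(S, S).
Clash: constants int and bool differ; no unifier exists.

FAIL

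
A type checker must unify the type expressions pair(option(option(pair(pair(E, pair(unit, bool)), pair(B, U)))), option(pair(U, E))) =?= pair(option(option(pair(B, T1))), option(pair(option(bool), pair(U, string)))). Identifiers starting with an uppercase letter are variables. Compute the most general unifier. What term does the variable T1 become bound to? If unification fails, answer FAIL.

Decompose pair/2: option(option(pair(pair(E, pair(unit, bool)), pair(B, U)))) =?= option(option(pair(B, T1))),  option(pair(U, E)) =?= option(pair(option(bool), pair(U, string))).
Decompose option/1: option(pair(pair(E, pair(unit, bool)), pair(B, U))) =?= option(pair(B, T1)).
Decompose option/1: pair(pair(E, pair(unit, bool)), pair(B, U)) =?= pair(B, T1).
Decompose pair/2: pair(E, pair(unit, bool)) =?= B,  pair(B, U) =?= T1.
Bind B := pair(E, pair(unit, bool)); substituting into the one remaining equation that mentions B gives: pair(pair(E, pair(unit, bool)), U) =?= T1.
Bind T1 := pair(pair(E, pair(unit, bool)), U); no other remaining equation mentions T1.
Decompose option/1: pair(U, E) =?= pair(option(bool), pair(U, string)).
Decompose pair/2: U =?= option(bool),  E =?= pair(U, string).
Bind U := option(bool); substituting into the remaining equation gives: E =?= pair(option(bool), string). Substituting into the earlier binding gives T1 := pair(pair(E, pair(unit, bool)), option(bool)).
Bind E := pair(option(bool), string). Substituting into the earlier bindings gives B := pair(pair(option(bool), string), pair(unit, bool)), T1 := pair(pair(pair(option(bool), string), pair(unit, bool)), option(bool)).
MGU = { B -> pair(pair(option(bool), string), pair(unit, bool)), T1 -> pair(pair(pair(option(bool), string), pair(unit, bool)), option(bool)), U -> option(bool), E -> pair(option(bool), string) }, so T1 -> pair(pair(pair(option(bool), string), pair(unit, bool)), option(bool)).

pair(pair(pair(option(bool), string), pair(unit, bool)), option(bool))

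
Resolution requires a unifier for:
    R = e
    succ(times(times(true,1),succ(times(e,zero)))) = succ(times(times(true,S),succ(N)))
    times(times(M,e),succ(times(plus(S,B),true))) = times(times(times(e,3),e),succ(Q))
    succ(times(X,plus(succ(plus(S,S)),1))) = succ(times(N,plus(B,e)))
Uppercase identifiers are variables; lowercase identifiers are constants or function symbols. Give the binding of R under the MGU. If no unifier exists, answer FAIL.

Bind R := e; no other remaining equation mentions R.
Decompose succ/1: times(times(true,1),succ(times(e,zero))) = times(times(true,S),succ(N)).
Decompose times/2: times(true,1) = times(true,S),  succ(times(e,zero)) = succ(N).
Decompose times/2: true = true,  1 = S.
Delete trivial equation true = true.
Bind S := 1; substituting into the 2 remaining equations that mention S gives: times(times(M,e),succ(times(plus(1,B),true))) = times(times(times(e,3),e),succ(Q)),  succ(times(X,plus(succ(plus(1,1)),1))) = succ(times(N,plus(B,e))).
Decompose succ/1: times(e,zero) = N.
Bind N := times(e,zero); substituting into the one remaining equation that mentions N gives: succ(times(X,plus(succ(plus(1,1)),1))) = succ(times(times(e,zero),plus(B,e))).
Decompose times/2: times(M,e) = times(times(e,3),e),  succ(times(plus(1,B),true)) = succ(Q).
Decompose times/2: M = times(e,3),  e = e.
Bind M := times(e,3); no other remaining equation mentions M.
Delete trivial equation e = e.
Decompose succ/1: times(plus(1,B),true) = Q.
Bind Q := times(plus(1,B),true); no other remaining equation mentions Q.
Decompose succ/1: times(X,plus(succ(plus(1,1)),1)) = times(times(e,zero),plus(B,e)).
Decompose times/2: X = times(e,zero),  plus(succ(plus(1,1)),1) = plus(B,e).
Bind X := times(e,zero); no other remaining equation mentions X.
Decompose plus/2: succ(plus(1,1)) = B,  1 = e.
Bind B := succ(plus(1,1)); no other remaining equation mentions B. Substituting into the earlier binding gives Q := times(plus(1,succ(plus(1,1))),true).
Clash: constants 1 and e differ; no unifier exists.

FAIL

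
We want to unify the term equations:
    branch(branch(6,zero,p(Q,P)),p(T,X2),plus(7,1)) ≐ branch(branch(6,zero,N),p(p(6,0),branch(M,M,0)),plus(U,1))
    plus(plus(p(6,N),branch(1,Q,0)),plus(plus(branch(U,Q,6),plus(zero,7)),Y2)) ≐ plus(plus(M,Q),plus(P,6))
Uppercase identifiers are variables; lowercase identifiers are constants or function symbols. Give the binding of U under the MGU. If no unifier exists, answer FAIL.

Decompose branch/3: branch(6,zero,p(Q,P)) ≐ branch(6,zero,N),  p(T,X2) ≐ p(p(6,0),branch(M,M,0)),  plus(7,1) ≐ plus(U,1).
Decompose branch/3: 6 ≐ 6,  zero ≐ zero,  p(Q,P) ≐ N.
Delete trivial equation 6 ≐ 6.
Delete trivial equation zero ≐ zero.
Bind N := p(Q,P); substituting into the one remaining equation that mentions N gives: plus(plus(p(6,p(Q,P)),branch(1,Q,0)),plus(plus(branch(U,Q,6),plus(zero,7)),Y2)) ≐ plus(plus(M,Q),plus(P,6)).
Decompose p/2: T ≐ p(6,0),  X2 ≐ branch(M,M,0).
Bind T := p(6,0); no other remaining equation mentions T.
Bind X2 := branch(M,M,0); no other remaining equation mentions X2.
Decompose plus/2: 7 ≐ U,  1 ≐ 1.
Bind U := 7; substituting into the one remaining equation that mentions U gives: plus(plus(p(6,p(Q,P)),branch(1,Q,0)),plus(plus(branch(7,Q,6),plus(zero,7)),Y2)) ≐ plus(plus(M,Q),plus(P,6)).
Delete trivial equation 1 ≐ 1.
Decompose plus/2: plus(p(6,p(Q,P)),branch(1,Q,0)) ≐ plus(M,Q),  plus(plus(branch(7,Q,6),plus(zero,7)),Y2) ≐ plus(P,6).
Decompose plus/2: p(6,p(Q,P)) ≐ M,  branch(1,Q,0) ≐ Q.
Bind M := p(6,p(Q,P)); no other remaining equation mentions M. Substituting into the earlier binding gives X2 := branch(p(6,p(Q,P)),p(6,p(Q,P)),0).
Occurs check fails: Q occurs in branch(1,Q,0); the equation Q ≐ branch(1,Q,0) has no finite solution.

FAIL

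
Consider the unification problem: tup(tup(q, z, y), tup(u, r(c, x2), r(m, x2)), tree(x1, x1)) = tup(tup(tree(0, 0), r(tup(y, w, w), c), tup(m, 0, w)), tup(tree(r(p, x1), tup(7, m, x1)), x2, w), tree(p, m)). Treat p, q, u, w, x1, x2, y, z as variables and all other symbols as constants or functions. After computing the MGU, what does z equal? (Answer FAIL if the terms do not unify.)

Decompose tup/3: tup(q, z, y) = tup(tree(0, 0), r(tup(y, w, w), c), tup(m, 0, w)),  tup(u, r(c, x2), r(m, x2)) = tup(tree(r(p, x1), tup(7, m, x1)), x2, w),  tree(x1, x1) = tree(p, m).
Decompose tup/3: q = tree(0, 0),  z = r(tup(y, w, w), c),  y = tup(m, 0, w).
Bind q := tree(0, 0); no other remaining equation mentions q.
Bind z := r(tup(y, w, w), c); no other remaining equation mentions z.
Bind y := tup(m, 0, w); no other remaining equation mentions y. Substituting into the earlier binding gives z := r(tup(tup(m, 0, w), w, w), c).
Decompose tup/3: u = tree(r(p, x1), tup(7, m, x1)),  r(c, x2) = x2,  r(m, x2) = w.
Bind u := tree(r(p, x1), tup(7, m, x1)); no other remaining equation mentions u.
Occurs check fails: x2 occurs in r(c, x2); the equation x2 = r(c, x2) has no finite solution.

FAIL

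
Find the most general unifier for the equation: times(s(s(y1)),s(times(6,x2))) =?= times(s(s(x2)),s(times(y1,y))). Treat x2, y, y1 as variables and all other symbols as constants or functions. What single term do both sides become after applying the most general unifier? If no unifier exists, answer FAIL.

Decompose times/2: s(s(y1)) =?= s(s(x2)),  s(times(6,x2)) =?= s(times(y1,y)).
Decompose s/1: s(y1) =?= s(x2).
Decompose s/1: y1 =?= x2.
Bind y1 := x2; substituting into the remaining equation gives: s(times(6,x2)) =?= s(times(x2,y)).
Decompose s/1: times(6,x2) =?= times(x2,y).
Decompose times/2: 6 =?= x2,  x2 =?= y.
Bind x2 := 6; substituting into the remaining equation gives: 6 =?= y. Substituting into the earlier binding gives y1 := 6.
Bind y := 6.
Applying the MGU to either side gives times(s(s(6)),s(times(6,6))).

times(s(s(6)),s(times(6,6)))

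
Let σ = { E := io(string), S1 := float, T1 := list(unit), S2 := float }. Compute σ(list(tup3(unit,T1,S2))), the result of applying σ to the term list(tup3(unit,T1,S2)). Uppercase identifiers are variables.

Replace each occurrence of T1 with list(unit).
Replace each occurrence of S2 with float.
Result: list(tup3(unit,list(unit),float)).

list(tup3(unit,list(unit),float))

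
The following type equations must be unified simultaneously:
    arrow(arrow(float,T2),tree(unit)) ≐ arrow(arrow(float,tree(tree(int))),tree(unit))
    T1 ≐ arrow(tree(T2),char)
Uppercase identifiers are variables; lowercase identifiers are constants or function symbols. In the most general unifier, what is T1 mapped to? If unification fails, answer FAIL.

Decompose arrow/2: arrow(float,T2) ≐ arrow(float,tree(tree(int))),  tree(unit) ≐ tree(unit).
Decompose arrow/2: float ≐ float,  T2 ≐ tree(tree(int)).
Delete trivial equation float ≐ float.
Bind T2 := tree(tree(int)); substituting into the one remaining equation that mentions T2 gives: T1 ≐ arrow(tree(tree(tree(int))),char).
Delete trivial equation tree(unit) ≐ tree(unit).
Bind T1 := arrow(tree(tree(tree(int))),char).
MGU = { T2 ↦ tree(tree(int)), T1 ↦ arrow(tree(tree(tree(int))),char) }, so T1 ↦ arrow(tree(tree(tree(int))),char).

arrow(tree(tree(tree(int))),char)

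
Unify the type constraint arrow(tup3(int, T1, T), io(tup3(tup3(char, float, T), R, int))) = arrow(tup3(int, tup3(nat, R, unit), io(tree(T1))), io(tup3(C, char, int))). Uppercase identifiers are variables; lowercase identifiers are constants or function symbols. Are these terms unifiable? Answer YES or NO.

Decompose arrow/2: tup3(int, T1, T) = tup3(int, tup3(nat, R, unit), io(tree(T1))),  io(tup3(tup3(char, float, T), R, int)) = io(tup3(C, char, int)).
Decompose tup3/3: int = int,  T1 = tup3(nat, R, unit),  T = io(tree(T1)).
Delete trivial equation int = int.
Bind T1 := tup3(nat, R, unit); substituting into the one remaining equation that mentions T1 gives: T = io(tree(tup3(nat, R, unit))).
Bind T := io(tree(tup3(nat, R, unit))); substituting into the remaining equation gives: io(tup3(tup3(char, float, io(tree(tup3(nat, R, unit)))), R, int)) = io(tup3(C, char, int)).
Decompose io/1: tup3(tup3(char, float, io(tree(tup3(nat, R, unit)))), R, int) = tup3(C, char, int).
Decompose tup3/3: tup3(char, float, io(tree(tup3(nat, R, unit)))) = C,  R = char,  int = int.
Bind C := tup3(char, float, io(tree(tup3(nat, R, unit)))); no other remaining equation mentions C.
Bind R := char; no other remaining equation mentions R. Substituting into the earlier bindings gives T1 := tup3(nat, char, unit), T := io(tree(tup3(nat, char, unit))), C := tup3(char, float, io(tree(tup3(nat, char, unit)))).
Delete trivial equation int = int.
No equations remain and no clash or occurs-check failure arose, so a unifier exists.

YES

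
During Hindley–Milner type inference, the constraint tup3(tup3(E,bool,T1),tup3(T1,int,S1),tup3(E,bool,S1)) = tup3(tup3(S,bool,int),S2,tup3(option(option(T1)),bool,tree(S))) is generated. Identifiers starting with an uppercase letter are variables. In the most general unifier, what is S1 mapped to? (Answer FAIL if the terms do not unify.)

Decompose tup3/3: tup3(E,bool,T1) = tup3(S,bool,int),  tup3(T1,int,S1) = S2,  tup3(E,bool,S1) = tup3(option(option(T1)),bool,tree(S)).
Decompose tup3/3: E = S,  bool = bool,  T1 = int.
Bind E := S; substituting into the one remaining equation that mentions E gives: tup3(S,bool,S1) = tup3(option(option(T1)),bool,tree(S)).
Delete trivial equation bool = bool.
Bind T1 := int; substituting into the remaining equations gives: tup3(int,int,S1) = S2,  tup3(S,bool,S1) = tup3(option(option(int)),bool,tree(S)).
Bind S2 := tup3(int,int,S1); no other remaining equation mentions S2.
Decompose tup3/3: S = option(option(int)),  bool = bool,  S1 = tree(S).
Bind S := option(option(int)); substituting into the one remaining equation that mentions S gives: S1 = tree(option(option(int))). Substituting into the earlier binding gives E := option(option(int)).
Delete trivial equation bool = bool.
Bind S1 := tree(option(option(int))). Substituting into the earlier binding gives S2 := tup3(int,int,tree(option(option(int)))).
MGU = { E ↦ option(option(int)), T1 ↦ int, S2 ↦ tup3(int,int,tree(option(option(int)))), S ↦ option(option(int)), S1 ↦ tree(option(option(int))) }, so S1 ↦ tree(option(option(int))).

tree(option(option(int)))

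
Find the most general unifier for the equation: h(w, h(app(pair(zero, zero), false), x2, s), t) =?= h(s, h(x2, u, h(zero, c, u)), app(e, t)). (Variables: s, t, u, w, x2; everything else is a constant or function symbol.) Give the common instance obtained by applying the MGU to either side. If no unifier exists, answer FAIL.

FAIL

Decompose h/3: w =?= s,  h(app(pair(zero, zero), false), x2, s) =?= h(x2, u, h(zero, c, u)),  t =?= app(e, t).
Bind w := s; no other remaining equation mentions w.
Decompose h/3: app(pair(zero, zero), false) =?= x2,  x2 =?= u,  s =?= h(zero, c, u).
Bind x2 := app(pair(zero, zero), false); substituting into the one remaining equation that mentions x2 gives: app(pair(zero, zero), false) =?= u.
Bind u := app(pair(zero, zero), false); substituting into the one remaining equation that mentions u gives: s =?= h(zero, c, app(pair(zero, zero), false)).
Bind s := h(zero, c, app(pair(zero, zero), false)); no other remaining equation mentions s. Substituting into the earlier binding gives w := h(zero, c, app(pair(zero, zero), false)).
Occurs check fails: t occurs in app(e, t); the equation t =?= app(e, t) has no finite solution.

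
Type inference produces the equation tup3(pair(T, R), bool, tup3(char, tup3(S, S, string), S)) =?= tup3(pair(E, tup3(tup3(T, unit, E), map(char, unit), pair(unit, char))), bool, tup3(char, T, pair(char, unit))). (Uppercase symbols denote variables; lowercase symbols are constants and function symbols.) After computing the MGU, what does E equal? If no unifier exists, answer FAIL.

Decompose tup3/3: pair(T, R) =?= pair(E, tup3(tup3(T, unit, E), map(char, unit), pair(unit, char))),  bool =?= bool,  tup3(char, tup3(S, S, string), S) =?= tup3(char, T, pair(char, unit)).
Decompose pair/2: T =?= E,  R =?= tup3(tup3(T, unit, E), map(char, unit), pair(unit, char)).
Bind T := E; substituting into the 2 remaining equations that mention T gives: R =?= tup3(tup3(E, unit, E), map(char, unit), pair(unit, char)),  tup3(char, tup3(S, S, string), S) =?= tup3(char, E, pair(char, unit)).
Bind R := tup3(tup3(E, unit, E), map(char, unit), pair(unit, char)); no other remaining equation mentions R.
Delete trivial equation bool =?= bool.
Decompose tup3/3: char =?= char,  tup3(S, S, string) =?= E,  S =?= pair(char, unit).
Delete trivial equation char =?= char.
Bind E := tup3(S, S, string); no other remaining equation mentions E. Substituting into the earlier bindings gives T := tup3(S, S, string), R := tup3(tup3(tup3(S, S, string), unit, tup3(S, S, string)), map(char, unit), pair(unit, char)).
Bind S := pair(char, unit). Substituting into the earlier bindings gives T := tup3(pair(char, unit), pair(char, unit), string), R := tup3(tup3(tup3(pair(char, unit), pair(char, unit), string), unit, tup3(pair(char, unit), pair(char, unit), string)), map(char, unit), pair(unit, char)), E := tup3(pair(char, unit), pair(char, unit), string).
MGU = { T ↦ tup3(pair(char, unit), pair(char, unit), string), R ↦ tup3(tup3(tup3(pair(char, unit), pair(char, unit), string), unit, tup3(pair(char, unit), pair(char, unit), string)), map(char, unit), pair(unit, char)), E ↦ tup3(pair(char, unit), pair(char, unit), string), S ↦ pair(char, unit) }, so E ↦ tup3(pair(char, unit), pair(char, unit), string).

tup3(pair(char, unit), pair(char, unit), string)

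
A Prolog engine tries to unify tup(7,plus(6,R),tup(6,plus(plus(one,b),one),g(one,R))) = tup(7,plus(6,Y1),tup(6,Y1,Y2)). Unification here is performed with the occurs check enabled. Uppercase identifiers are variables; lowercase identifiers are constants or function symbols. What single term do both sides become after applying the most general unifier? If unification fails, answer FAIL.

Decompose tup/3: 7 = 7,  plus(6,R) = plus(6,Y1),  tup(6,plus(plus(one,b),one),g(one,R)) = tup(6,Y1,Y2).
Delete trivial equation 7 = 7.
Decompose plus/2: 6 = 6,  R = Y1.
Delete trivial equation 6 = 6.
Bind R := Y1; substituting into the remaining equation gives: tup(6,plus(plus(one,b),one),g(one,Y1)) = tup(6,Y1,Y2).
Decompose tup/3: 6 = 6,  plus(plus(one,b),one) = Y1,  g(one,Y1) = Y2.
Delete trivial equation 6 = 6.
Bind Y1 := plus(plus(one,b),one); substituting into the remaining equation gives: g(one,plus(plus(one,b),one)) = Y2. Substituting into the earlier binding gives R := plus(plus(one,b),one).
Bind Y2 := g(one,plus(plus(one,b),one)).
Applying the MGU to either side gives tup(7,plus(6,plus(plus(one,b),one)),tup(6,plus(plus(one,b),one),g(one,plus(plus(one,b),one)))).

tup(7,plus(6,plus(plus(one,b),one)),tup(6,plus(plus(one,b),one),g(one,plus(plus(one,b),one))))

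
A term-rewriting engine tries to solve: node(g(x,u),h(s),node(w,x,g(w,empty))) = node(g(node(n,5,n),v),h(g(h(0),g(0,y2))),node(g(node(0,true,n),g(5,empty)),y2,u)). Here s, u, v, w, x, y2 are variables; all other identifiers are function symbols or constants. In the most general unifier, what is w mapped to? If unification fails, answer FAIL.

g(node(0,true,n),g(5,empty))

Decompose node/3: g(x,u) = g(node(n,5,n),v),  h(s) = h(g(h(0),g(0,y2))),  node(w,x,g(w,empty)) = node(g(node(0,true,n),g(5,empty)),y2,u).
Decompose g/2: x = node(n,5,n),  u = v.
Bind x := node(n,5,n); substituting into the one remaining equation that mentions x gives: node(w,node(n,5,n),g(w,empty)) = node(g(node(0,true,n),g(5,empty)),y2,u).
Bind u := v; substituting into the one remaining equation that mentions u gives: node(w,node(n,5,n),g(w,empty)) = node(g(node(0,true,n),g(5,empty)),y2,v).
Decompose h/1: s = g(h(0),g(0,y2)).
Bind s := g(h(0),g(0,y2)); no other remaining equation mentions s.
Decompose node/3: w = g(node(0,true,n),g(5,empty)),  node(n,5,n) = y2,  g(w,empty) = v.
Bind w := g(node(0,true,n),g(5,empty)); substituting into the one remaining equation that mentions w gives: g(g(node(0,true,n),g(5,empty)),empty) = v.
Bind y2 := node(n,5,n); no other remaining equation mentions y2. Substituting into the earlier binding gives s := g(h(0),g(0,node(n,5,n))).
Bind v := g(g(node(0,true,n),g(5,empty)),empty). Substituting into the earlier binding gives u := g(g(node(0,true,n),g(5,empty)),empty).
MGU = { x := node(n,5,n), u := g(g(node(0,true,n),g(5,empty)),empty), s := g(h(0),g(0,node(n,5,n))), w := g(node(0,true,n),g(5,empty)), y2 := node(n,5,n), v := g(g(node(0,true,n),g(5,empty)),empty) }, so w := g(node(0,true,n),g(5,empty)).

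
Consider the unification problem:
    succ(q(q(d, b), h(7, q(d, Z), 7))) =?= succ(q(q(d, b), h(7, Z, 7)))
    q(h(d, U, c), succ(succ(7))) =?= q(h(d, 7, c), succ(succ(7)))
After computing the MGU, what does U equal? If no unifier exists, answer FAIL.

FAIL

Decompose succ/1: q(q(d, b), h(7, q(d, Z), 7)) =?= q(q(d, b), h(7, Z, 7)).
Decompose q/2: q(d, b) =?= q(d, b),  h(7, q(d, Z), 7) =?= h(7, Z, 7).
Delete trivial equation q(d, b) =?= q(d, b).
Decompose h/3: 7 =?= 7,  q(d, Z) =?= Z,  7 =?= 7.
Delete trivial equation 7 =?= 7.
Occurs check fails: Z occurs in q(d, Z); the equation Z =?= q(d, Z) has no finite solution.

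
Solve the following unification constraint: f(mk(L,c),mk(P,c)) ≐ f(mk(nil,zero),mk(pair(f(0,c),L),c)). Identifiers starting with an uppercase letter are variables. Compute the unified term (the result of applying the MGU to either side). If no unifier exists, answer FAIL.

Decompose f/2: mk(L,c) ≐ mk(nil,zero),  mk(P,c) ≐ mk(pair(f(0,c),L),c).
Decompose mk/2: L ≐ nil,  c ≐ zero.
Bind L := nil; substituting into the one remaining equation that mentions L gives: mk(P,c) ≐ mk(pair(f(0,c),nil),c).
Clash: constants c and zero differ; no unifier exists.

FAIL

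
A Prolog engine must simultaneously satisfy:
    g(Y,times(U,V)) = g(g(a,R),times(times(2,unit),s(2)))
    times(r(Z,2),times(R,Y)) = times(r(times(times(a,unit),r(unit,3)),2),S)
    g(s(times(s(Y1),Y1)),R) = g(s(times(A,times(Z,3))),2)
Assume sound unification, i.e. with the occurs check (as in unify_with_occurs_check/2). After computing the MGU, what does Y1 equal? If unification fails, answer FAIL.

Decompose g/2: Y = g(a,R),  times(U,V) = times(times(2,unit),s(2)).
Bind Y := g(a,R); substituting into the one remaining equation that mentions Y gives: times(r(Z,2),times(R,g(a,R))) = times(r(times(times(a,unit),r(unit,3)),2),S).
Decompose times/2: U = times(2,unit),  V = s(2).
Bind U := times(2,unit); no other remaining equation mentions U.
Bind V := s(2); no other remaining equation mentions V.
Decompose times/2: r(Z,2) = r(times(times(a,unit),r(unit,3)),2),  times(R,g(a,R)) = S.
Decompose r/2: Z = times(times(a,unit),r(unit,3)),  2 = 2.
Bind Z := times(times(a,unit),r(unit,3)); substituting into the one remaining equation that mentions Z gives: g(s(times(s(Y1),Y1)),R) = g(s(times(A,times(times(times(a,unit),r(unit,3)),3))),2).
Delete trivial equation 2 = 2.
Bind S := times(R,g(a,R)); no other remaining equation mentions S.
Decompose g/2: s(times(s(Y1),Y1)) = s(times(A,times(times(times(a,unit),r(unit,3)),3))),  R = 2.
Decompose s/1: times(s(Y1),Y1) = times(A,times(times(times(a,unit),r(unit,3)),3)).
Decompose times/2: s(Y1) = A,  Y1 = times(times(times(a,unit),r(unit,3)),3).
Bind A := s(Y1); no other remaining equation mentions A.
Bind Y1 := times(times(times(a,unit),r(unit,3)),3); no other remaining equation mentions Y1. Substituting into the earlier binding gives A := s(times(times(times(a,unit),r(unit,3)),3)).
Bind R := 2. Substituting into the earlier bindings gives Y := g(a,2), S := times(2,g(a,2)).
MGU = { Y ↦ g(a,2), U ↦ times(2,unit), V ↦ s(2), Z ↦ times(times(a,unit),r(unit,3)), S ↦ times(2,g(a,2)), A ↦ s(times(times(times(a,unit),r(unit,3)),3)), Y1 ↦ times(times(times(a,unit),r(unit,3)),3), R ↦ 2 }, so Y1 ↦ times(times(times(a,unit),r(unit,3)),3).

times(times(times(a,unit),r(unit,3)),3)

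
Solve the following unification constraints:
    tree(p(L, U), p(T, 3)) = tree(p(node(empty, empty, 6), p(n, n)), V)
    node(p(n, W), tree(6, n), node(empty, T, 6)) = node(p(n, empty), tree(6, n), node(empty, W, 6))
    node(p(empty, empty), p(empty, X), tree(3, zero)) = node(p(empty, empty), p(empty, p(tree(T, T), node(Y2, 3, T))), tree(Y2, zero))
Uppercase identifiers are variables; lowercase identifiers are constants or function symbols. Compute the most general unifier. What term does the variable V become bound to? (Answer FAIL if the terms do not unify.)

p(empty, 3)

Decompose tree/2: p(L, U) = p(node(empty, empty, 6), p(n, n)),  p(T, 3) = V.
Decompose p/2: L = node(empty, empty, 6),  U = p(n, n).
Bind L := node(empty, empty, 6); no other remaining equation mentions L.
Bind U := p(n, n); no other remaining equation mentions U.
Bind V := p(T, 3); no other remaining equation mentions V.
Decompose node/3: p(n, W) = p(n, empty),  tree(6, n) = tree(6, n),  node(empty, T, 6) = node(empty, W, 6).
Decompose p/2: n = n,  W = empty.
Delete trivial equation n = n.
Bind W := empty; substituting into the one remaining equation that mentions W gives: node(empty, T, 6) = node(empty, empty, 6).
Delete trivial equation tree(6, n) = tree(6, n).
Decompose node/3: empty = empty,  T = empty,  6 = 6.
Delete trivial equation empty = empty.
Bind T := empty; substituting into the one remaining equation that mentions T gives: node(p(empty, empty), p(empty, X), tree(3, zero)) = node(p(empty, empty), p(empty, p(tree(empty, empty), node(Y2, 3, empty))), tree(Y2, zero)). Substituting into the earlier binding gives V := p(empty, 3).
Delete trivial equation 6 = 6.
Decompose node/3: p(empty, empty) = p(empty, empty),  p(empty, X) = p(empty, p(tree(empty, empty), node(Y2, 3, empty))),  tree(3, zero) = tree(Y2, zero).
Delete trivial equation p(empty, empty) = p(empty, empty).
Decompose p/2: empty = empty,  X = p(tree(empty, empty), node(Y2, 3, empty)).
Delete trivial equation empty = empty.
Bind X := p(tree(empty, empty), node(Y2, 3, empty)); no other remaining equation mentions X.
Decompose tree/2: 3 = Y2,  zero = zero.
Bind Y2 := 3; no other remaining equation mentions Y2. Substituting into the earlier binding gives X := p(tree(empty, empty), node(3, 3, empty)).
Delete trivial equation zero = zero.
MGU = { L := node(empty, empty, 6), U := p(n, n), V := p(empty, 3), W := empty, T := empty, X := p(tree(empty, empty), node(3, 3, empty)), Y2 := 3 }, so V := p(empty, 3).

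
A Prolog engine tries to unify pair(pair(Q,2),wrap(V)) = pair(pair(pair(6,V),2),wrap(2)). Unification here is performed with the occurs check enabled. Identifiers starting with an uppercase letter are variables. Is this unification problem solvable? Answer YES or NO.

YES

Decompose pair/2: pair(Q,2) = pair(pair(6,V),2),  wrap(V) = wrap(2).
Decompose pair/2: Q = pair(6,V),  2 = 2.
Bind Q := pair(6,V); no other remaining equation mentions Q.
Delete trivial equation 2 = 2.
Decompose wrap/1: V = 2.
Bind V := 2. Substituting into the earlier binding gives Q := pair(6,2).
No equations remain and no clash or occurs-check failure arose, so a unifier exists.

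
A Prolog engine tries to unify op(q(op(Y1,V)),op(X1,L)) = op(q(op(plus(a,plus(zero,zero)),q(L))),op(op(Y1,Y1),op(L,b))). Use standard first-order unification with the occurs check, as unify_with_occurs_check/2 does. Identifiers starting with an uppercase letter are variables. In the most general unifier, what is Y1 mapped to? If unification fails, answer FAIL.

FAIL

Decompose op/2: q(op(Y1,V)) = q(op(plus(a,plus(zero,zero)),q(L))),  op(X1,L) = op(op(Y1,Y1),op(L,b)).
Decompose q/1: op(Y1,V) = op(plus(a,plus(zero,zero)),q(L)).
Decompose op/2: Y1 = plus(a,plus(zero,zero)),  V = q(L).
Bind Y1 := plus(a,plus(zero,zero)); substituting into the one remaining equation that mentions Y1 gives: op(X1,L) = op(op(plus(a,plus(zero,zero)),plus(a,plus(zero,zero))),op(L,b)).
Bind V := q(L); no other remaining equation mentions V.
Decompose op/2: X1 = op(plus(a,plus(zero,zero)),plus(a,plus(zero,zero))),  L = op(L,b).
Bind X1 := op(plus(a,plus(zero,zero)),plus(a,plus(zero,zero))); no other remaining equation mentions X1.
Occurs check fails: L occurs in op(L,b); the equation L = op(L,b) has no finite solution.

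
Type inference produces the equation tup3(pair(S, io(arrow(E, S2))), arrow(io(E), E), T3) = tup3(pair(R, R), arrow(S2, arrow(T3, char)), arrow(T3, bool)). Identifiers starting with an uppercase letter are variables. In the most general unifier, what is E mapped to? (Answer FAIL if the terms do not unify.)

FAIL

Decompose tup3/3: pair(S, io(arrow(E, S2))) = pair(R, R),  arrow(io(E), E) = arrow(S2, arrow(T3, char)),  T3 = arrow(T3, bool).
Decompose pair/2: S = R,  io(arrow(E, S2)) = R.
Bind S := R; no other remaining equation mentions S.
Bind R := io(arrow(E, S2)); no other remaining equation mentions R. Substituting into the earlier binding gives S := io(arrow(E, S2)).
Decompose arrow/2: io(E) = S2,  E = arrow(T3, char).
Bind S2 := io(E); no other remaining equation mentions S2. Substituting into the earlier bindings gives S := io(arrow(E, io(E))), R := io(arrow(E, io(E))).
Bind E := arrow(T3, char); no other remaining equation mentions E. Substituting into the earlier bindings gives S := io(arrow(arrow(T3, char), io(arrow(T3, char)))), R := io(arrow(arrow(T3, char), io(arrow(T3, char)))), S2 := io(arrow(T3, char)).
Occurs check fails: T3 occurs in arrow(T3, bool); the equation T3 = arrow(T3, bool) has no finite solution.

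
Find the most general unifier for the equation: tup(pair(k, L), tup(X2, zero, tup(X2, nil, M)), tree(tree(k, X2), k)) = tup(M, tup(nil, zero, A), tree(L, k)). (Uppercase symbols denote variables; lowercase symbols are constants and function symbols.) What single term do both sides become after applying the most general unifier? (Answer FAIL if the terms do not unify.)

tup(pair(k, tree(k, nil)), tup(nil, zero, tup(nil, nil, pair(k, tree(k, nil)))), tree(tree(k, nil), k))

Decompose tup/3: pair(k, L) = M,  tup(X2, zero, tup(X2, nil, M)) = tup(nil, zero, A),  tree(tree(k, X2), k) = tree(L, k).
Bind M := pair(k, L); substituting into the one remaining equation that mentions M gives: tup(X2, zero, tup(X2, nil, pair(k, L))) = tup(nil, zero, A).
Decompose tup/3: X2 = nil,  zero = zero,  tup(X2, nil, pair(k, L)) = A.
Bind X2 := nil; substituting into the 2 remaining equations that mention X2 gives: tup(nil, nil, pair(k, L)) = A,  tree(tree(k, nil), k) = tree(L, k).
Delete trivial equation zero = zero.
Bind A := tup(nil, nil, pair(k, L)); no other remaining equation mentions A.
Decompose tree/2: tree(k, nil) = L,  k = k.
Bind L := tree(k, nil); no other remaining equation mentions L. Substituting into the earlier bindings gives M := pair(k, tree(k, nil)), A := tup(nil, nil, pair(k, tree(k, nil))).
Delete trivial equation k = k.
Applying the MGU to either side gives tup(pair(k, tree(k, nil)), tup(nil, zero, tup(nil, nil, pair(k, tree(k, nil)))), tree(tree(k, nil), k)).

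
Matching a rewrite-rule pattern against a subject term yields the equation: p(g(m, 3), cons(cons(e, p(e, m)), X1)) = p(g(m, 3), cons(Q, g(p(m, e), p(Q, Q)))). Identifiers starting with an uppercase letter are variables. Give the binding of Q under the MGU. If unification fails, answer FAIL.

Decompose p/2: g(m, 3) = g(m, 3),  cons(cons(e, p(e, m)), X1) = cons(Q, g(p(m, e), p(Q, Q))).
Delete trivial equation g(m, 3) = g(m, 3).
Decompose cons/2: cons(e, p(e, m)) = Q,  X1 = g(p(m, e), p(Q, Q)).
Bind Q := cons(e, p(e, m)); substituting into the remaining equation gives: X1 = g(p(m, e), p(cons(e, p(e, m)), cons(e, p(e, m)))).
Bind X1 := g(p(m, e), p(cons(e, p(e, m)), cons(e, p(e, m)))).
MGU = { Q ↦ cons(e, p(e, m)), X1 ↦ g(p(m, e), p(cons(e, p(e, m)), cons(e, p(e, m)))) }, so Q ↦ cons(e, p(e, m)).

cons(e, p(e, m))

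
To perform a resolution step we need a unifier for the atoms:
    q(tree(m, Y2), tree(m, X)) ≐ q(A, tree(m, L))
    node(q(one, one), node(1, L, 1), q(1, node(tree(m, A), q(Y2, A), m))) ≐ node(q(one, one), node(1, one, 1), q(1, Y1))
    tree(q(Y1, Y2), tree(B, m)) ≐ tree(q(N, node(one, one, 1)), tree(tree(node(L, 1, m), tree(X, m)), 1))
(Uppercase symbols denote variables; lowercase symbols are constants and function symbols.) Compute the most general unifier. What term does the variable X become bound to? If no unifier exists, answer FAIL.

Decompose q/2: tree(m, Y2) ≐ A,  tree(m, X) ≐ tree(m, L).
Bind A := tree(m, Y2); substituting into the one remaining equation that mentions A gives: node(q(one, one), node(1, L, 1), q(1, node(tree(m, tree(m, Y2)), q(Y2, tree(m, Y2)), m))) ≐ node(q(one, one), node(1, one, 1), q(1, Y1)).
Decompose tree/2: m ≐ m,  X ≐ L.
Delete trivial equation m ≐ m.
Bind X := L; substituting into the one remaining equation that mentions X gives: tree(q(Y1, Y2), tree(B, m)) ≐ tree(q(N, node(one, one, 1)), tree(tree(node(L, 1, m), tree(L, m)), 1)).
Decompose node/3: q(one, one) ≐ q(one, one),  node(1, L, 1) ≐ node(1, one, 1),  q(1, node(tree(m, tree(m, Y2)), q(Y2, tree(m, Y2)), m)) ≐ q(1, Y1).
Delete trivial equation q(one, one) ≐ q(one, one).
Decompose node/3: 1 ≐ 1,  L ≐ one,  1 ≐ 1.
Delete trivial equation 1 ≐ 1.
Bind L := one; substituting into the one remaining equation that mentions L gives: tree(q(Y1, Y2), tree(B, m)) ≐ tree(q(N, node(one, one, 1)), tree(tree(node(one, 1, m), tree(one, m)), 1)). Substituting into the earlier binding gives X := one.
Delete trivial equation 1 ≐ 1.
Decompose q/2: 1 ≐ 1,  node(tree(m, tree(m, Y2)), q(Y2, tree(m, Y2)), m) ≐ Y1.
Delete trivial equation 1 ≐ 1.
Bind Y1 := node(tree(m, tree(m, Y2)), q(Y2, tree(m, Y2)), m); substituting into the remaining equation gives: tree(q(node(tree(m, tree(m, Y2)), q(Y2, tree(m, Y2)), m), Y2), tree(B, m)) ≐ tree(q(N, node(one, one, 1)), tree(tree(node(one, 1, m), tree(one, m)), 1)).
Decompose tree/2: q(node(tree(m, tree(m, Y2)), q(Y2, tree(m, Y2)), m), Y2) ≐ q(N, node(one, one, 1)),  tree(B, m) ≐ tree(tree(node(one, 1, m), tree(one, m)), 1).
Decompose q/2: node(tree(m, tree(m, Y2)), q(Y2, tree(m, Y2)), m) ≐ N,  Y2 ≐ node(one, one, 1).
Bind N := node(tree(m, tree(m, Y2)), q(Y2, tree(m, Y2)), m); no other remaining equation mentions N.
Bind Y2 := node(one, one, 1); no other remaining equation mentions Y2. Substituting into the earlier bindings gives A := tree(m, node(one, one, 1)), Y1 := node(tree(m, tree(m, node(one, one, 1))), q(node(one, one, 1), tree(m, node(one, one, 1))), m), N := node(tree(m, tree(m, node(one, one, 1))), q(node(one, one, 1), tree(m, node(one, one, 1))), m).
Decompose tree/2: B ≐ tree(node(one, 1, m), tree(one, m)),  m ≐ 1.
Bind B := tree(node(one, 1, m), tree(one, m)); no other remaining equation mentions B.
Clash: constants m and 1 differ; no unifier exists.

FAIL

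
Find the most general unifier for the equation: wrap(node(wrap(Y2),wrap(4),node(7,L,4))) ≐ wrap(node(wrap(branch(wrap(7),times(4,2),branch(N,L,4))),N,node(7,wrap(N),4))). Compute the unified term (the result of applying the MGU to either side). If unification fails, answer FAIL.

Decompose wrap/1: node(wrap(Y2),wrap(4),node(7,L,4)) ≐ node(wrap(branch(wrap(7),times(4,2),branch(N,L,4))),N,node(7,wrap(N),4)).
Decompose node/3: wrap(Y2) ≐ wrap(branch(wrap(7),times(4,2),branch(N,L,4))),  wrap(4) ≐ N,  node(7,L,4) ≐ node(7,wrap(N),4).
Decompose wrap/1: Y2 ≐ branch(wrap(7),times(4,2),branch(N,L,4)).
Bind Y2 := branch(wrap(7),times(4,2),branch(N,L,4)); no other remaining equation mentions Y2.
Bind N := wrap(4); substituting into the remaining equation gives: node(7,L,4) ≐ node(7,wrap(wrap(4)),4). Substituting into the earlier binding gives Y2 := branch(wrap(7),times(4,2),branch(wrap(4),L,4)).
Decompose node/3: 7 ≐ 7,  L ≐ wrap(wrap(4)),  4 ≐ 4.
Delete trivial equation 7 ≐ 7.
Bind L := wrap(wrap(4)); no other remaining equation mentions L. Substituting into the earlier binding gives Y2 := branch(wrap(7),times(4,2),branch(wrap(4),wrap(wrap(4)),4)).
Delete trivial equation 4 ≐ 4.
Applying the MGU to either side gives wrap(node(wrap(branch(wrap(7),times(4,2),branch(wrap(4),wrap(wrap(4)),4))),wrap(4),node(7,wrap(wrap(4)),4))).

wrap(node(wrap(branch(wrap(7),times(4,2),branch(wrap(4),wrap(wrap(4)),4))),wrap(4),node(7,wrap(wrap(4)),4)))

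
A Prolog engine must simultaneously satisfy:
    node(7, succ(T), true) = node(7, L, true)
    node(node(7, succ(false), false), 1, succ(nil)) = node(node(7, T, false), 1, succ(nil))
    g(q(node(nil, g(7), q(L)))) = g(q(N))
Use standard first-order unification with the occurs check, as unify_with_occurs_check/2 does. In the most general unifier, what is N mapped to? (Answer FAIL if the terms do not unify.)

Decompose node/3: 7 = 7,  succ(T) = L,  true = true.
Delete trivial equation 7 = 7.
Bind L := succ(T); substituting into the one remaining equation that mentions L gives: g(q(node(nil, g(7), q(succ(T))))) = g(q(N)).
Delete trivial equation true = true.
Decompose node/3: node(7, succ(false), false) = node(7, T, false),  1 = 1,  succ(nil) = succ(nil).
Decompose node/3: 7 = 7,  succ(false) = T,  false = false.
Delete trivial equation 7 = 7.
Bind T := succ(false); substituting into the one remaining equation that mentions T gives: g(q(node(nil, g(7), q(succ(succ(false)))))) = g(q(N)). Substituting into the earlier binding gives L := succ(succ(false)).
Delete trivial equation false = false.
Delete trivial equation 1 = 1.
Delete trivial equation succ(nil) = succ(nil).
Decompose g/1: q(node(nil, g(7), q(succ(succ(false))))) = q(N).
Decompose q/1: node(nil, g(7), q(succ(succ(false)))) = N.
Bind N := node(nil, g(7), q(succ(succ(false)))).
MGU = { L ↦ succ(succ(false)), T ↦ succ(false), N ↦ node(nil, g(7), q(succ(succ(false)))) }, so N ↦ node(nil, g(7), q(succ(succ(false)))).

node(nil, g(7), q(succ(succ(false))))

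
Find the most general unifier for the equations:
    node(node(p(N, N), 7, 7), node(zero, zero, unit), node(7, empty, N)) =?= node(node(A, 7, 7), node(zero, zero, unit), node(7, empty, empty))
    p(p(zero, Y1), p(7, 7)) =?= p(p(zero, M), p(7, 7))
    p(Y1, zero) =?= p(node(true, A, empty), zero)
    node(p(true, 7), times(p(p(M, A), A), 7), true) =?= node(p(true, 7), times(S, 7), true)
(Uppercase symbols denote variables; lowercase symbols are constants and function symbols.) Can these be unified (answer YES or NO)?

YES

Decompose node/3: node(p(N, N), 7, 7) =?= node(A, 7, 7),  node(zero, zero, unit) =?= node(zero, zero, unit),  node(7, empty, N) =?= node(7, empty, empty).
Decompose node/3: p(N, N) =?= A,  7 =?= 7,  7 =?= 7.
Bind A := p(N, N); substituting into the 2 remaining equations that mention A gives: p(Y1, zero) =?= p(node(true, p(N, N), empty), zero),  node(p(true, 7), times(p(p(M, p(N, N)), p(N, N)), 7), true) =?= node(p(true, 7), times(S, 7), true).
Delete trivial equation 7 =?= 7.
Delete trivial equation 7 =?= 7.
Delete trivial equation node(zero, zero, unit) =?= node(zero, zero, unit).
Decompose node/3: 7 =?= 7,  empty =?= empty,  N =?= empty.
Delete trivial equation 7 =?= 7.
Delete trivial equation empty =?= empty.
Bind N := empty; substituting into the 2 remaining equations that mention N gives: p(Y1, zero) =?= p(node(true, p(empty, empty), empty), zero),  node(p(true, 7), times(p(p(M, p(empty, empty)), p(empty, empty)), 7), true) =?= node(p(true, 7), times(S, 7), true). Substituting into the earlier binding gives A := p(empty, empty).
Decompose p/2: p(zero, Y1) =?= p(zero, M),  p(7, 7) =?= p(7, 7).
Decompose p/2: zero =?= zero,  Y1 =?= M.
Delete trivial equation zero =?= zero.
Bind Y1 := M; substituting into the one remaining equation that mentions Y1 gives: p(M, zero) =?= p(node(true, p(empty, empty), empty), zero).
Delete trivial equation p(7, 7) =?= p(7, 7).
Decompose p/2: M =?= node(true, p(empty, empty), empty),  zero =?= zero.
Bind M := node(true, p(empty, empty), empty); substituting into the one remaining equation that mentions M gives: node(p(true, 7), times(p(p(node(true, p(empty, empty), empty), p(empty, empty)), p(empty, empty)), 7), true) =?= node(p(true, 7), times(S, 7), true). Substituting into the earlier binding gives Y1 := node(true, p(empty, empty), empty).
Delete trivial equation zero =?= zero.
Decompose node/3: p(true, 7) =?= p(true, 7),  times(p(p(node(true, p(empty, empty), empty), p(empty, empty)), p(empty, empty)), 7) =?= times(S, 7),  true =?= true.
Delete trivial equation p(true, 7) =?= p(true, 7).
Decompose times/2: p(p(node(true, p(empty, empty), empty), p(empty, empty)), p(empty, empty)) =?= S,  7 =?= 7.
Bind S := p(p(node(true, p(empty, empty), empty), p(empty, empty)), p(empty, empty)); no other remaining equation mentions S.
Delete trivial equation 7 =?= 7.
Delete trivial equation true =?= true.
No equations remain and no clash or occurs-check failure arose, so a unifier exists.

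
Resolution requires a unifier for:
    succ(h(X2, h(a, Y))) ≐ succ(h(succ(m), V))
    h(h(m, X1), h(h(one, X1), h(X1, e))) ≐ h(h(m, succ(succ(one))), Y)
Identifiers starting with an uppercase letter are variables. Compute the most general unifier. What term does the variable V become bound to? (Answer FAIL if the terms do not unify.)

h(a, h(h(one, succ(succ(one))), h(succ(succ(one)), e)))

Decompose succ/1: h(X2, h(a, Y)) ≐ h(succ(m), V).
Decompose h/2: X2 ≐ succ(m),  h(a, Y) ≐ V.
Bind X2 := succ(m); no other remaining equation mentions X2.
Bind V := h(a, Y); no other remaining equation mentions V.
Decompose h/2: h(m, X1) ≐ h(m, succ(succ(one))),  h(h(one, X1), h(X1, e)) ≐ Y.
Decompose h/2: m ≐ m,  X1 ≐ succ(succ(one)).
Delete trivial equation m ≐ m.
Bind X1 := succ(succ(one)); substituting into the remaining equation gives: h(h(one, succ(succ(one))), h(succ(succ(one)), e)) ≐ Y.
Bind Y := h(h(one, succ(succ(one))), h(succ(succ(one)), e)). Substituting into the earlier binding gives V := h(a, h(h(one, succ(succ(one))), h(succ(succ(one)), e))).
MGU = { X2 -> succ(m), V -> h(a, h(h(one, succ(succ(one))), h(succ(succ(one)), e))), X1 -> succ(succ(one)), Y -> h(h(one, succ(succ(one))), h(succ(succ(one)), e)) }, so V -> h(a, h(h(one, succ(succ(one))), h(succ(succ(one)), e))).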